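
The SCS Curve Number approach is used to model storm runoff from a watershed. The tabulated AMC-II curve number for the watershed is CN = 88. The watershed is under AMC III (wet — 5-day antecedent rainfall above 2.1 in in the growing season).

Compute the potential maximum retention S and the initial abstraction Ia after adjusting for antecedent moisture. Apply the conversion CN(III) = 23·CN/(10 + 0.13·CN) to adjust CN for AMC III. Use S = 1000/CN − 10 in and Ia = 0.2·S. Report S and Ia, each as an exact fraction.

Adjust CN=88 to AMC III: 23·88/(10 + 0.13·88) → 2024 ÷ (536/25) = 6325/67 ≈ 94.403
Retention S: 1000/CN − 10 with CN=94.403 → S = 150/253 ≈ 0.593 in
Initial abstraction Ia = S/5 = (150/253)/5 = 30/253 ≈ 0.119 in

S = 150/253 in ≈ 0.593 in; Ia = 30/253 in ≈ 0.119 in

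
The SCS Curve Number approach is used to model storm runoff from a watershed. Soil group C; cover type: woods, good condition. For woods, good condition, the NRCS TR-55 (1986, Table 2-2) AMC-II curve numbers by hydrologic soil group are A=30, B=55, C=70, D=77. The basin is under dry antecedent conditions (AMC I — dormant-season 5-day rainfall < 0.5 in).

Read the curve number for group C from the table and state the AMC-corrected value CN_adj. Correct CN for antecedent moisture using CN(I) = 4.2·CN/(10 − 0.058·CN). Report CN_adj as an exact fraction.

CN_adj = 4900/99 ≈ 49.495

NRCS table: woods, good condition, soil group C → CN(II) = 70
Dry (AMC I): CN(I) = 4.2·70/(10 − 0.058·70) = 294/(297/50) = 4900/99 ≈ 49.495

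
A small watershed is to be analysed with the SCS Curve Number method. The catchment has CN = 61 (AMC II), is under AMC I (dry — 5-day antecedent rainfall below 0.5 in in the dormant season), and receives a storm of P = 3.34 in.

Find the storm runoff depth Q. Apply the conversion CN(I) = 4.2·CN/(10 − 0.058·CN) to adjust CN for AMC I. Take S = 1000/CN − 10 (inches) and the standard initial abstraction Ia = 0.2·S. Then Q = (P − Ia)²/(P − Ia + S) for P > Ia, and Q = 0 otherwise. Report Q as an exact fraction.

Q = 39803481/7073447150 in ≈ 0.006 in

CN(I) from CN(II)=61: (4.2·61)/(10 − 0.058·61) = 42700/1077 ≈ 39.647
Retention S: 1000/CN − 10 with CN=39.647 → S = 6500/427 ≈ 15.222 in
Ia = 0.2S: 0.2·15.222 = 3.044 in (exactly 1300/427)
Since P=3.340 > Ia=3.044: effective rainfall P−Ia = 6309/21350 in
Runoff Q = (P−Ia)²/(P−Ia+S) = (0.296)²/(0.296+15.222) = 39803481/7073447150 ≈ 0.006 in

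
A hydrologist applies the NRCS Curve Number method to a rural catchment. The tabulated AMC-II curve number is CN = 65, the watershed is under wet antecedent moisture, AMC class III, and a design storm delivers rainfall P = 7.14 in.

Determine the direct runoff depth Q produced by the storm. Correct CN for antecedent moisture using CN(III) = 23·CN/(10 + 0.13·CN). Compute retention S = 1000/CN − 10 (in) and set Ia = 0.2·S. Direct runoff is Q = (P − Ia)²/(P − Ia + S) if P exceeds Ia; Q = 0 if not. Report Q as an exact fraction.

Wet (AMC III): CN(III) = 23·65/(10 + 0.13·65) = 1495/(369/20) = 29900/369 ≈ 81.030
S = 1000/(29900/369) − 10 = 700/299 in ≈ 2.341 in
Ia = 0.2·(700/299) = 140/299 in ≈ 0.468 in
Since P=7.140 > Ia=0.468: effective rainfall P−Ia = 99743/14950 in
Q: (99743/14950)² ÷ (134743/14950) = 1421238007/287772550 in (≈ 4.939 in)

Q = 1421238007/287772550 in ≈ 4.939 in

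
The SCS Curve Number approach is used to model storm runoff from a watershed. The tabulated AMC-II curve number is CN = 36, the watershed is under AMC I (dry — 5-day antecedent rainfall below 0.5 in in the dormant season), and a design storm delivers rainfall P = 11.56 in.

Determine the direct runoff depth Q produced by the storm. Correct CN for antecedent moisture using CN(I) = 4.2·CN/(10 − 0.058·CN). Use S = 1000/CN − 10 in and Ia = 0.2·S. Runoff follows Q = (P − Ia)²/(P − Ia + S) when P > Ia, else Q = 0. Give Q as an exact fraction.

Adjust CN=36 to AMC I: 4.2·36/(10 − 0.058·36) → (756/5) ÷ (989/125) = 18900/989 ≈ 19.110
Max retention: S = 1000/(18900/989) − 10 = 8000/189 in (≈ 42.328 in)
Initial abstraction Ia = S/5 = (8000/189)/5 = 1600/189 ≈ 8.466 in
Since P=11.560 > Ia=8.466: effective rainfall P−Ia = 14621/4725 in
Q = (14621/4725)²/((14621/4725) + 8000/189) = (213773641/22325625)/(214621/4725) = 213773641/1014084225 in ≈ 0.211 in

Q = 213773641/1014084225 in ≈ 0.211 in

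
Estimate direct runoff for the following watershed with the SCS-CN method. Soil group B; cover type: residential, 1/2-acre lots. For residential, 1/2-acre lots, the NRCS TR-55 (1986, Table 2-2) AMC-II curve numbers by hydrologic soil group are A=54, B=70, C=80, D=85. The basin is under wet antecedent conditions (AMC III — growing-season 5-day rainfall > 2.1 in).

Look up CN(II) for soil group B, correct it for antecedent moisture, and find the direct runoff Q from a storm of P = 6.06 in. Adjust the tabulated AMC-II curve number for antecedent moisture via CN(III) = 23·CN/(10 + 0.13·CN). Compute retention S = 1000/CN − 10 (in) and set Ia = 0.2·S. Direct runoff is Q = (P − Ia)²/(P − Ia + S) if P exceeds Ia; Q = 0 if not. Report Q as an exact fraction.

NRCS table: residential, 1/2-acre lots, soil group B → CN(II) = 70
Wet (AMC III): CN(III) = 23·70/(10 + 0.13·70) = 1610/(191/10) = 16100/191 ≈ 84.293
Max retention: S = 1000/(16100/191) − 10 = 300/161 in (≈ 1.863 in)
Ia = 0.2·(300/161) = 60/161 in ≈ 0.373 in
P − Ia = 6.060 − 0.373 = 45783/8050 ≈ 5.687 in (> 0, runoff occurs)
Q = (45783/8050)²/((45783/8050) + 300/161) = (2096083089/64802500)/(60783/8050) = 698694363/163101050 in ≈ 4.284 in

Q = 698694363/163101050 in ≈ 4.284 in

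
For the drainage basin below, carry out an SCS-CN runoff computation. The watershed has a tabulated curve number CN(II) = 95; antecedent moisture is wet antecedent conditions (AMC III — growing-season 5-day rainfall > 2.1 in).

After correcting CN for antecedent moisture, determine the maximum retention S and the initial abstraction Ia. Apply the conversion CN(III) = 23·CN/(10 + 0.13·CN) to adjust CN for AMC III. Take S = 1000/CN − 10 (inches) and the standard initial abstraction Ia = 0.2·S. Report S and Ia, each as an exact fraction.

S = 100/437 in ≈ 0.229 in; Ia = 20/437 in ≈ 0.046 in

Adjust CN=95 to AMC III: 23·95/(10 + 0.13·95) → 2185 ÷ (447/20) = 43700/447 ≈ 97.763
Max retention: S = 1000/(43700/447) − 10 = 100/437 in (≈ 0.229 in)
Initial abstraction Ia = S/5 = (100/437)/5 = 20/437 ≈ 0.046 in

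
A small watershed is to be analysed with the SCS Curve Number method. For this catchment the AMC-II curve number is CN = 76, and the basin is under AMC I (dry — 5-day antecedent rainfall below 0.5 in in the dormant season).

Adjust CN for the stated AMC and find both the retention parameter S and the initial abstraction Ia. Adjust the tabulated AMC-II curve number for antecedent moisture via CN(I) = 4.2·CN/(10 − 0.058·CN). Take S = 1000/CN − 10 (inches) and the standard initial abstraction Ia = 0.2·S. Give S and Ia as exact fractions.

Dry (AMC I): CN(I) = 4.2·76/(10 − 0.058·76) = (1596/5)/(699/125) = 13300/233 ≈ 57.082
Retention S: 1000/CN − 10 with CN=57.082 → S = 1000/133 ≈ 7.519 in
Ia = 0.2·(1000/133) = 200/133 in ≈ 1.504 in

S = 1000/133 in ≈ 7.519 in; Ia = 200/133 in ≈ 1.504 in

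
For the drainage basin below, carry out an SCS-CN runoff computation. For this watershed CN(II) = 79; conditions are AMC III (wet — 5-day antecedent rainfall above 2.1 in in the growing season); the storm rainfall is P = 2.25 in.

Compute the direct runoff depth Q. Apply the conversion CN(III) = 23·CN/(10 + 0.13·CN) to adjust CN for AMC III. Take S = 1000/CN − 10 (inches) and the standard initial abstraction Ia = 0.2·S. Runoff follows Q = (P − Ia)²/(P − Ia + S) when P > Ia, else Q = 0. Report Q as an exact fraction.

Adjust CN=79 to AMC III: 23·79/(10 + 0.13·79) → 1817 ÷ (2027/100) = 181700/2027 ≈ 89.640
Retention S: 1000/CN − 10 with CN=89.640 → S = 2100/1817 ≈ 1.156 in
Ia = 0.2S: 0.2·1.156 = 0.231 in (exactly 420/1817)
P − Ia = 2.250 − 0.231 = 14673/7268 ≈ 2.019 in (> 0, runoff occurs)
Runoff Q = (P−Ia)²/(P−Ia+S) = (2.019)²/(2.019+1.156) = 71765643/55898188 ≈ 1.284 in

Q = 71765643/55898188 in ≈ 1.284 in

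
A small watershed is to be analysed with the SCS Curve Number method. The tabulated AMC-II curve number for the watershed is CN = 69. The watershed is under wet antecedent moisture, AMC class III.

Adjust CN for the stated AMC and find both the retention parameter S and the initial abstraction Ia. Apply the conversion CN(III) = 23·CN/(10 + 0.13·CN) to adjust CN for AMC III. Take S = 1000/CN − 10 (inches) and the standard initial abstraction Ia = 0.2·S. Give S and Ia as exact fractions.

Adjust CN=69 to AMC III: 23·69/(10 + 0.13·69) → 1587 ÷ (1897/100) = 158700/1897 ≈ 83.658
S = 1000/(158700/1897) − 10 = 3100/1587 in ≈ 1.953 in
Initial abstraction Ia = S/5 = (3100/1587)/5 = 620/1587 ≈ 0.391 in

S = 3100/1587 in ≈ 1.953 in; Ia = 620/1587 in ≈ 0.391 in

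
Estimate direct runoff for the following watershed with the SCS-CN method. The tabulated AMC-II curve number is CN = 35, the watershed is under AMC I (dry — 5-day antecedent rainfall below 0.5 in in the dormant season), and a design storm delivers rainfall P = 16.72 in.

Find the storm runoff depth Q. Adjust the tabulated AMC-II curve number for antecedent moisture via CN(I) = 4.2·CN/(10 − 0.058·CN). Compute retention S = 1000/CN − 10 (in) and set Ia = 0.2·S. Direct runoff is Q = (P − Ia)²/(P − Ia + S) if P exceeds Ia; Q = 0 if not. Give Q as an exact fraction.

Adjust CN=35 to AMC I: 4.2·35/(10 − 0.058·35) → 147 ÷ (797/100) = 14700/797 ≈ 18.444
Retention S: 1000/CN − 10 with CN=18.444 → S = 6500/147 ≈ 44.218 in
Ia = 0.2S: 0.2·44.218 = 8.844 in (exactly 1300/147)
Excess rainfall: 16.720 − 8.844 = 7.876 in; P > Ia so Q > 0
Runoff Q = (P−Ia)²/(P−Ia+S) = (7.876)²/(7.876+44.218) = 418935458/351782025 ≈ 1.191 in

Q = 418935458/351782025 in ≈ 1.191 in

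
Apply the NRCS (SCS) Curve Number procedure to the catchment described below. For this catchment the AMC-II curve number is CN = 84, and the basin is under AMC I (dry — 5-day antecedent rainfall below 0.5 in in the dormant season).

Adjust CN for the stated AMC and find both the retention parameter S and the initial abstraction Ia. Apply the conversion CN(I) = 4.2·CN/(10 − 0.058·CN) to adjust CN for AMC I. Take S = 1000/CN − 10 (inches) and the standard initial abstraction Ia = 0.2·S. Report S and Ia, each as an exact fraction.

S = 2000/441 in ≈ 4.535 in; Ia = 400/441 in ≈ 0.907 in

Dry (AMC I): CN(I) = 4.2·84/(10 − 0.058·84) = (1764/5)/(641/125) = 44100/641 ≈ 68.799
S = 1000/(44100/641) − 10 = 2000/441 in ≈ 4.535 in
Ia = 0.2·(2000/441) = 400/441 in ≈ 0.907 in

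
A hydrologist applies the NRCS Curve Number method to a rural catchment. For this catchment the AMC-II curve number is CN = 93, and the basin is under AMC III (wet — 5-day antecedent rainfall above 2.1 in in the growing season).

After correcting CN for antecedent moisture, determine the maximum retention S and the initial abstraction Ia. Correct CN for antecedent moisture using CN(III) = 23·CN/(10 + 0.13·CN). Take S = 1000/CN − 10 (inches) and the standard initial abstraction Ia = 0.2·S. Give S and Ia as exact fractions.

S = 700/2139 in ≈ 0.327 in; Ia = 140/2139 in ≈ 0.065 in

Adjust CN=93 to AMC III: 23·93/(10 + 0.13·93) → 2139 ÷ (2209/100) = 213900/2209 ≈ 96.831
S = 1000/(213900/2209) − 10 = 700/2139 in ≈ 0.327 in
Ia = 0.2S: 0.2·0.327 = 0.065 in (exactly 140/2139)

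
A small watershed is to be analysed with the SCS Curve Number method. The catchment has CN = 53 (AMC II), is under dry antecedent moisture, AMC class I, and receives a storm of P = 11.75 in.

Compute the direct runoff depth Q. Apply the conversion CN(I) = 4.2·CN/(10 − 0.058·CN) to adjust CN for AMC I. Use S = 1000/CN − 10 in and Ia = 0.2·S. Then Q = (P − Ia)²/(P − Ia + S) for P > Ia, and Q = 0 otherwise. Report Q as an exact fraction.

CN(I) from CN(II)=53: (4.2·53)/(10 − 0.058·53) = 111300/3463 ≈ 32.140
S = 1000/(111300/3463) − 10 = 23500/1113 in ≈ 21.114 in
Ia = 0.2·(23500/1113) = 4700/1113 in ≈ 4.223 in
Since P=11.750 > Ia=4.223: effective rainfall P−Ia = 33511/4452 in
Q: (33511/4452)² ÷ (127511/4452) = 23893343/12078276 in (≈ 1.978 in)

Q = 23893343/12078276 in ≈ 1.978 in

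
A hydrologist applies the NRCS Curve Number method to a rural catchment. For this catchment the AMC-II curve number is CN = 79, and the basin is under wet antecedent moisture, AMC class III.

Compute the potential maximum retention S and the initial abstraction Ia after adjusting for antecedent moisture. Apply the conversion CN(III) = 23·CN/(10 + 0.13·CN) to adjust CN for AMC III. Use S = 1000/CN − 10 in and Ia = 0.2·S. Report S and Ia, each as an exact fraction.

Adjust CN=79 to AMC III: 23·79/(10 + 0.13·79) → 1817 ÷ (2027/100) = 181700/2027 ≈ 89.640
S = 1000/(181700/2027) − 10 = 2100/1817 in ≈ 1.156 in
Initial abstraction Ia = S/5 = (2100/1817)/5 = 420/1817 ≈ 0.231 in

S = 2100/1817 in ≈ 1.156 in; Ia = 420/1817 in ≈ 0.231 in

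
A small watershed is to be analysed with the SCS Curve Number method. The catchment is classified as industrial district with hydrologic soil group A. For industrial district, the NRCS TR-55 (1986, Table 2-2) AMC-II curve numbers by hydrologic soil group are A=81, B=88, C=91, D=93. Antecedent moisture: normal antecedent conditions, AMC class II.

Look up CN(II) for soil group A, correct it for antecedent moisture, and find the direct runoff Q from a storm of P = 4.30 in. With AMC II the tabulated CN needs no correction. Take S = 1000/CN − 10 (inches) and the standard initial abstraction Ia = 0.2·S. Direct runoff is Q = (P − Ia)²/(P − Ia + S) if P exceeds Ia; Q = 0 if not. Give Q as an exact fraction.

Q = 9628609/4052430 in ≈ 2.376 in

NRCS table: industrial district, soil group A → CN(II) = 81
CN(II) = 81; AMC II needs no correction.
S = 1000/81 − 10 = 190/81 in ≈ 2.346 in
Initial abstraction Ia = S/5 = (190/81)/5 = 38/81 ≈ 0.469 in
Since P=4.300 > Ia=0.469: effective rainfall P−Ia = 3103/810 in
Q = (3103/810)²/((3103/810) + 190/81) = (9628609/656100)/(5003/810) = 9628609/4052430 in ≈ 2.376 in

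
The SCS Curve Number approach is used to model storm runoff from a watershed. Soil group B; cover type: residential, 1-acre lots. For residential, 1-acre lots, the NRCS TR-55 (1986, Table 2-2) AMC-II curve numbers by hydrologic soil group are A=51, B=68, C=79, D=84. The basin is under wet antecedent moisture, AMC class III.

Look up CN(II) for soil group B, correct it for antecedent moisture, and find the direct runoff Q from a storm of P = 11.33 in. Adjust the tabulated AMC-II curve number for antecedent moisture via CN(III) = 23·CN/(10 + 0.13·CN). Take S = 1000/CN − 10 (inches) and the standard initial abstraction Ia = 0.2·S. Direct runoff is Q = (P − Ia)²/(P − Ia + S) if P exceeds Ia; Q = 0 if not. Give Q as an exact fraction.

NRCS table: residential, 1-acre lots, soil group B → CN(II) = 68
CN(III) from CN(II)=68: (23·68)/(10 + 0.13·68) = 39100/471 ≈ 83.015
Max retention: S = 1000/(39100/471) − 10 = 800/391 in (≈ 2.046 in)
Initial abstraction Ia = S/5 = (800/391)/5 = 160/391 ≈ 0.409 in
Since P=11.330 > Ia=0.409: effective rainfall P−Ia = 427003/39100 in
Q: (427003/39100)² ÷ (507003/39100) = 182331562009/19823817300 in (≈ 9.198 in)

Q = 182331562009/19823817300 in ≈ 9.198 in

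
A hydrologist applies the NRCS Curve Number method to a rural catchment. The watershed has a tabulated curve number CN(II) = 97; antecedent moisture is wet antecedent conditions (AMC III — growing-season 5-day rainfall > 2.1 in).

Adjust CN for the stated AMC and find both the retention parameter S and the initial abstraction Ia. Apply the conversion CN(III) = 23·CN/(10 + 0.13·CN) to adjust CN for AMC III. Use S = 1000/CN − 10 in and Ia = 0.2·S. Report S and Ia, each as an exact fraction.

S = 300/2231 in ≈ 0.134 in; Ia = 60/2231 in ≈ 0.027 in

Wet (AMC III): CN(III) = 23·97/(10 + 0.13·97) = 2231/(2261/100) = 223100/2261 ≈ 98.673
Retention S: 1000/CN − 10 with CN=98.673 → S = 300/2231 ≈ 0.134 in
Initial abstraction Ia = S/5 = (300/2231)/5 = 60/2231 ≈ 0.027 in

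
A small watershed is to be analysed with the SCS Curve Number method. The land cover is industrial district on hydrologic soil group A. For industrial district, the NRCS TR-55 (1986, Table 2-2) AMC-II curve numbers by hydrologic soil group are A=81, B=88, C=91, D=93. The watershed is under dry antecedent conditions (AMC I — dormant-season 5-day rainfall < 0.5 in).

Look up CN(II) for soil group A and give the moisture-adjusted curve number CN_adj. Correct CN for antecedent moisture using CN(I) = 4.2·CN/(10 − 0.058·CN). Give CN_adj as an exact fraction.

CN_adj = 170100/2651 ≈ 64.164

NRCS table: industrial district, soil group A → CN(II) = 81
Adjust CN=81 to AMC I: 4.2·81/(10 − 0.058·81) → (1701/5) ÷ (2651/500) = 170100/2651 ≈ 64.164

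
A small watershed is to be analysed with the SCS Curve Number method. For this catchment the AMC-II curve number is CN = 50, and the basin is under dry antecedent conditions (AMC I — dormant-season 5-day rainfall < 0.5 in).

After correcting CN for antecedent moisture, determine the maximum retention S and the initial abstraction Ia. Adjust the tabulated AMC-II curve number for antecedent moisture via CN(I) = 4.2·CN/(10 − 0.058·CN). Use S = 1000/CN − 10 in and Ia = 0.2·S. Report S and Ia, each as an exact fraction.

Dry (AMC I): CN(I) = 4.2·50/(10 − 0.058·50) = 210/(71/10) = 2100/71 ≈ 29.577
S = 1000/(2100/71) − 10 = 500/21 in ≈ 23.810 in
Ia = 0.2S: 0.2·23.810 = 4.762 in (exactly 100/21)

S = 500/21 in ≈ 23.810 in; Ia = 100/21 in ≈ 4.762 in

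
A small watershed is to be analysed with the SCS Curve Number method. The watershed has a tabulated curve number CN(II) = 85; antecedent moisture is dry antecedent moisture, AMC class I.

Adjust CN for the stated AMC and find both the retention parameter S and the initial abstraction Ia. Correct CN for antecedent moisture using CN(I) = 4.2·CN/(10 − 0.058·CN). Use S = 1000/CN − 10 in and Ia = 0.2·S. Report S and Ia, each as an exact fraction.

CN(I) from CN(II)=85: (4.2·85)/(10 − 0.058·85) = 11900/169 ≈ 70.414
Max retention: S = 1000/(11900/169) − 10 = 500/119 in (≈ 4.202 in)
Ia = 0.2S: 0.2·4.202 = 0.840 in (exactly 100/119)

S = 500/119 in ≈ 4.202 in; Ia = 100/119 in ≈ 0.840 in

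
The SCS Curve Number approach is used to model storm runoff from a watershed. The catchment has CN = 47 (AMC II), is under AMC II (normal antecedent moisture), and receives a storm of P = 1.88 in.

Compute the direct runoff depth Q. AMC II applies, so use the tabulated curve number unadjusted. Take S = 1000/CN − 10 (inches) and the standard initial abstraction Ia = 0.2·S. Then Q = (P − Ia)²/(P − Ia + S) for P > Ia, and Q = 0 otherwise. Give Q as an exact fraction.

Q = 0 in ≈ 0.000 in

CN(II) = 47; AMC II needs no correction.
S = 1000/47 − 10 = 530/47 in ≈ 11.277 in
Ia = 0.2S: 0.2·11.277 = 2.255 in (exactly 106/47)
P = 1.880 ≤ Ia = 2.255 in: entire storm abstracted, Q = 0.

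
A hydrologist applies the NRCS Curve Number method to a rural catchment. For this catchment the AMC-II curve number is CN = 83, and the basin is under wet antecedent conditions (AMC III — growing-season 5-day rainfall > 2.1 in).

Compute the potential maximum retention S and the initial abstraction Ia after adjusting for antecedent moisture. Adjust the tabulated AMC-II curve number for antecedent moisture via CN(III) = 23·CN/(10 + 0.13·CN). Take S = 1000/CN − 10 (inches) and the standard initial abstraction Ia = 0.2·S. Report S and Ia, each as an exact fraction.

Wet (AMC III): CN(III) = 23·83/(10 + 0.13·83) = 1909/(2079/100) = 190900/2079 ≈ 91.823
S = 1000/(190900/2079) − 10 = 1700/1909 in ≈ 0.891 in
Ia = 0.2S: 0.2·0.891 = 0.178 in (exactly 340/1909)

S = 1700/1909 in ≈ 0.891 in; Ia = 340/1909 in ≈ 0.178 in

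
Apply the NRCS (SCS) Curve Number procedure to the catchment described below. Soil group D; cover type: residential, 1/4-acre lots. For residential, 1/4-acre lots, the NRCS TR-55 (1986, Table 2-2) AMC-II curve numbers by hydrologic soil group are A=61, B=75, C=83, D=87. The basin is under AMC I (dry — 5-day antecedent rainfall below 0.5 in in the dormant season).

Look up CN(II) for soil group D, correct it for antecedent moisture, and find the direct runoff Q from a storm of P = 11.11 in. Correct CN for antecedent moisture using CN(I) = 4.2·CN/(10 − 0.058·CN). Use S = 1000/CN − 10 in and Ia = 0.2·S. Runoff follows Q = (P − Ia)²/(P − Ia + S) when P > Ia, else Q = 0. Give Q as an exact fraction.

NRCS table: residential, 1/4-acre lots, soil group D → CN(II) = 87
Adjust CN=87 to AMC I: 4.2·87/(10 − 0.058·87) → (1827/5) ÷ (2477/500) = 182700/2477 ≈ 73.759
Retention S: 1000/CN − 10 with CN=73.759 → S = 6500/1827 ≈ 3.558 in
Ia = 0.2·(6500/1827) = 1300/1827 in ≈ 0.712 in
Excess rainfall: 11.110 − 0.712 = 10.398 in; P > Ia so Q > 0
Runoff Q = (P−Ia)²/(P−Ia+S) = (10.398)²/(10.398+3.558) = 3609228641209/465847911900 ≈ 7.748 in

Q = 3609228641209/465847911900 in ≈ 7.748 in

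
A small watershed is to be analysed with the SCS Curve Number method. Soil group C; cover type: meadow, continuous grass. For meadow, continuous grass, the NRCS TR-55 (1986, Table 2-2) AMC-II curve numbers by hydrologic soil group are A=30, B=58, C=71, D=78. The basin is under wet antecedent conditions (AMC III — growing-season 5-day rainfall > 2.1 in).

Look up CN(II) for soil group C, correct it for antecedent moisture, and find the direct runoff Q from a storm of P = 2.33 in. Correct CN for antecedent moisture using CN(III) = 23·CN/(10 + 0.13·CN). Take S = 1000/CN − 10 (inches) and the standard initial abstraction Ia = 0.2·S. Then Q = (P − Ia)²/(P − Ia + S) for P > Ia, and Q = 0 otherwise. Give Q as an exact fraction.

NRCS table: meadow, continuous grass, soil group C → CN(II) = 71
Adjust CN=71 to AMC III: 23·71/(10 + 0.13·71) → 1633 ÷ (1923/100) = 163300/1923 ≈ 84.919
Retention S: 1000/CN − 10 with CN=84.919 → S = 2900/1633 ≈ 1.776 in
Ia = 0.2S: 0.2·1.776 = 0.355 in (exactly 580/1633)
Excess rainfall: 2.330 − 0.355 = 1.975 in; P > Ia so Q > 0
Q = (322489/163300)²/((322489/163300) + 2900/1633) = (103999155121/26666890000)/(612489/163300) = 103999155121/100019453700 in ≈ 1.040 in

Q = 103999155121/100019453700 in ≈ 1.040 in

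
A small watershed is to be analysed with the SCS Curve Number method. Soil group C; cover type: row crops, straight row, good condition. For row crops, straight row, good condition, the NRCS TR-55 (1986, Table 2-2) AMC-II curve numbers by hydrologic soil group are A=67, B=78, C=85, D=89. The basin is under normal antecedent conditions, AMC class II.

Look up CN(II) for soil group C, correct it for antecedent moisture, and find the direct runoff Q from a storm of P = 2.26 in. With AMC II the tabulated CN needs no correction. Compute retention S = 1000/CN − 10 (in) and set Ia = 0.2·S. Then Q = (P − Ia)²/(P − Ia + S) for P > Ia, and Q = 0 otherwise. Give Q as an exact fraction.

Q = 2627641/2652850 in ≈ 0.990 in

NRCS table: row crops, straight row, good condition, soil group C → CN(II) = 85
Average conditions: CN = 85 (no AMC adjustment).
Retention S: 1000/CN − 10 with CN=85.000 → S = 30/17 ≈ 1.765 in
Initial abstraction Ia = S/5 = (30/17)/5 = 6/17 ≈ 0.353 in
Excess rainfall: 2.260 − 0.353 = 1.907 in; P > Ia so Q > 0
Q = (1621/850)²/((1621/850) + 30/17) = (2627641/722500)/(3121/850) = 2627641/2652850 in ≈ 0.990 in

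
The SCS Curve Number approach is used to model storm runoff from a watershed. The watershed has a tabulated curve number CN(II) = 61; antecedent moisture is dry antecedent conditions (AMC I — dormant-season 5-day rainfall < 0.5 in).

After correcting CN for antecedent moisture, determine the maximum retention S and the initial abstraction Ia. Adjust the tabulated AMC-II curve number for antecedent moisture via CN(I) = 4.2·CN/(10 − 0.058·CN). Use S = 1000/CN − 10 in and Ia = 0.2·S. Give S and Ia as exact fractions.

CN(I) from CN(II)=61: (4.2·61)/(10 − 0.058·61) = 42700/1077 ≈ 39.647
Max retention: S = 1000/(42700/1077) − 10 = 6500/427 in (≈ 15.222 in)
Initial abstraction Ia = S/5 = (6500/427)/5 = 1300/427 ≈ 3.044 in

S = 6500/427 in ≈ 15.222 in; Ia = 1300/427 in ≈ 3.044 in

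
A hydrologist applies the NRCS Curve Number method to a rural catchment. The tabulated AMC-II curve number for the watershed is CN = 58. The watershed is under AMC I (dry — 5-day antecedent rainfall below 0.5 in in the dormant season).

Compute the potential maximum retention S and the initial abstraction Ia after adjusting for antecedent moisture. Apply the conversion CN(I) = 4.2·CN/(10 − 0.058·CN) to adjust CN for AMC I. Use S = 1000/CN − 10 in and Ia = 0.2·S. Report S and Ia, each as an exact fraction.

Adjust CN=58 to AMC I: 4.2·58/(10 − 0.058·58) → (1218/5) ÷ (1659/250) = 2900/79 ≈ 36.709
Retention S: 1000/CN − 10 with CN=36.709 → S = 500/29 ≈ 17.241 in
Ia = 0.2·(500/29) = 100/29 in ≈ 3.448 in

S = 500/29 in ≈ 17.241 in; Ia = 100/29 in ≈ 3.448 in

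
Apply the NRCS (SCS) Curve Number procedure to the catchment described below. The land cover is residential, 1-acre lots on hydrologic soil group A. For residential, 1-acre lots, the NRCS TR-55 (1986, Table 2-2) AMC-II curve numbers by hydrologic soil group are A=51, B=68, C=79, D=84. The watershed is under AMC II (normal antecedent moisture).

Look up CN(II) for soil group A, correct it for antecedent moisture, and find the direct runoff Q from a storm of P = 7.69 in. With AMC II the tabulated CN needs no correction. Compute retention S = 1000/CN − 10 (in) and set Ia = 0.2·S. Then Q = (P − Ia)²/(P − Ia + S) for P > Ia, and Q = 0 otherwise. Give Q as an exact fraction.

Q = 865477561/399936900 in ≈ 2.164 in

NRCS table: residential, 1-acre lots, soil group A → CN(II) = 51
Average conditions: CN = 51 (no AMC adjustment).
S = 1000/51 − 10 = 490/51 in ≈ 9.608 in
Initial abstraction Ia = S/5 = (490/51)/5 = 98/51 ≈ 1.922 in
P − Ia = 7.690 − 1.922 = 29419/5100 ≈ 5.768 in (> 0, runoff occurs)
Q: (29419/5100)² ÷ (78419/5100) = 865477561/399936900 in (≈ 2.164 in)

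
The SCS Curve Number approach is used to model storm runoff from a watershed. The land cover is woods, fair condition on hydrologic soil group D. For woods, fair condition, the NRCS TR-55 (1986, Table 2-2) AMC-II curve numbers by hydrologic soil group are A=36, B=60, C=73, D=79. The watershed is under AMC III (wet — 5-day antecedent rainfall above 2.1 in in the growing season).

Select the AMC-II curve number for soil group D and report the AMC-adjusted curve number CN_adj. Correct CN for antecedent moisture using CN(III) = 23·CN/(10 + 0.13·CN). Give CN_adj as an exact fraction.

NRCS table: woods, fair condition, soil group D → CN(II) = 79
Wet (AMC III): CN(III) = 23·79/(10 + 0.13·79) = 1817/(2027/100) = 181700/2027 ≈ 89.640

CN_adj = 181700/2027 ≈ 89.640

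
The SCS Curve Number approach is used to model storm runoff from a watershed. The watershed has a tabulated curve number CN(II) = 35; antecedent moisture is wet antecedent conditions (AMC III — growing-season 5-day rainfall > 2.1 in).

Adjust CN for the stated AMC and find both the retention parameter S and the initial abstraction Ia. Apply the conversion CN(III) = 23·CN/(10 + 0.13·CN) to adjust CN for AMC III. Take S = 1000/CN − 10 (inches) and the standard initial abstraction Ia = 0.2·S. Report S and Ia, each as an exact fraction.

Wet (AMC III): CN(III) = 23·35/(10 + 0.13·35) = 805/(291/20) = 16100/291 ≈ 55.326
Max retention: S = 1000/(16100/291) − 10 = 1300/161 in (≈ 8.075 in)
Ia = 0.2S: 0.2·8.075 = 1.615 in (exactly 260/161)

S = 1300/161 in ≈ 8.075 in; Ia = 260/161 in ≈ 1.615 in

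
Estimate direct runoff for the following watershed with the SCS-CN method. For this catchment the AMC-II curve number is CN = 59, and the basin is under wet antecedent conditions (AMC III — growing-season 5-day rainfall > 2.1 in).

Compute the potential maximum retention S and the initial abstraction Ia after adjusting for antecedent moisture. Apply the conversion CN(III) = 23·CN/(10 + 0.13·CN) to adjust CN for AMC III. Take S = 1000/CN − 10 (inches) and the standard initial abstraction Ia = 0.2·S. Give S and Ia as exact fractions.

S = 4100/1357 in ≈ 3.021 in; Ia = 820/1357 in ≈ 0.604 in

Adjust CN=59 to AMC III: 23·59/(10 + 0.13·59) → 1357 ÷ (1767/100) = 135700/1767 ≈ 76.797
S = 1000/(135700/1767) − 10 = 4100/1357 in ≈ 3.021 in
Ia = 0.2S: 0.2·3.021 = 0.604 in (exactly 820/1357)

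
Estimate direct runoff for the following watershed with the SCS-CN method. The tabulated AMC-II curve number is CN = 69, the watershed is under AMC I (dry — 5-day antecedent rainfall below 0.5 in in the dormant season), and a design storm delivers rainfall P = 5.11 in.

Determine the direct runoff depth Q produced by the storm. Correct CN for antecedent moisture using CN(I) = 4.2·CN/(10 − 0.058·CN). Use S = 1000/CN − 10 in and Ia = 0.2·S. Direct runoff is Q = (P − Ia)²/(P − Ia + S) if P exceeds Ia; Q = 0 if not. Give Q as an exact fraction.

Q = 185277732721/286965611100 in ≈ 0.646 in

CN(I) from CN(II)=69: (4.2·69)/(10 − 0.058·69) = 144900/2999 ≈ 48.316
Retention S: 1000/CN − 10 with CN=48.316 → S = 15500/1449 ≈ 10.697 in
Ia = 0.2S: 0.2·10.697 = 2.139 in (exactly 3100/1449)
P − Ia = 5.110 − 2.139 = 430439/144900 ≈ 2.971 in (> 0, runoff occurs)
Q: (430439/144900)² ÷ (1980439/144900) = 185277732721/286965611100 in (≈ 0.646 in)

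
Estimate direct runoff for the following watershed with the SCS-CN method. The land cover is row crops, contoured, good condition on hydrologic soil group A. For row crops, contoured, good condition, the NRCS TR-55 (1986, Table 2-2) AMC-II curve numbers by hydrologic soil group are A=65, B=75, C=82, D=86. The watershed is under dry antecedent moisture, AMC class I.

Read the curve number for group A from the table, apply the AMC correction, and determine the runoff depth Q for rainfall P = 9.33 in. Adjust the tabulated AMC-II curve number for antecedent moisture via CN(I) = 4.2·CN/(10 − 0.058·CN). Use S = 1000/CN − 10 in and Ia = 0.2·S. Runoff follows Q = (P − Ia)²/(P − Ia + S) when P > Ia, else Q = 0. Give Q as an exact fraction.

Q = 696273769/297909300 in ≈ 2.337 in

NRCS table: row crops, contoured, good condition, soil group A → CN(II) = 65
CN(I) from CN(II)=65: (4.2·65)/(10 − 0.058·65) = 3900/89 ≈ 43.820
Retention S: 1000/CN − 10 with CN=43.820 → S = 500/39 ≈ 12.821 in
Initial abstraction Ia = S/5 = (500/39)/5 = 100/39 ≈ 2.564 in
Since P=9.330 > Ia=2.564: effective rainfall P−Ia = 26387/3900 in
Runoff Q = (P−Ia)²/(P−Ia+S) = (6.766)²/(6.766+12.821) = 696273769/297909300 ≈ 2.337 in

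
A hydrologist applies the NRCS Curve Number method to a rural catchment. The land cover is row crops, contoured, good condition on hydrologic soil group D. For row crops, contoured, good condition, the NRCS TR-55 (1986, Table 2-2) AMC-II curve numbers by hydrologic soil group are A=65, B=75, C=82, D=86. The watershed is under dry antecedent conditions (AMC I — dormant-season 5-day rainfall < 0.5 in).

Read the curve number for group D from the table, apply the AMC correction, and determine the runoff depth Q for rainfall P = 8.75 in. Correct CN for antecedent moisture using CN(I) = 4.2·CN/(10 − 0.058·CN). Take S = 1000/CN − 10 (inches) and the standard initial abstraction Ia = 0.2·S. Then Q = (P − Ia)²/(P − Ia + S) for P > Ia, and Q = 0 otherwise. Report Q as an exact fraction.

Q = 3386645/631068 in ≈ 5.367 in

NRCS table: row crops, contoured, good condition, soil group D → CN(II) = 86
CN(I) from CN(II)=86: (4.2·86)/(10 − 0.058·86) = 12900/179 ≈ 72.067
S = 1000/(12900/179) − 10 = 500/129 in ≈ 3.876 in
Ia = 0.2S: 0.2·3.876 = 0.775 in (exactly 100/129)
Excess rainfall: 8.750 − 0.775 = 7.975 in; P > Ia so Q > 0
Q: (4115/516)² ÷ (6115/516) = 3386645/631068 in (≈ 5.367 in)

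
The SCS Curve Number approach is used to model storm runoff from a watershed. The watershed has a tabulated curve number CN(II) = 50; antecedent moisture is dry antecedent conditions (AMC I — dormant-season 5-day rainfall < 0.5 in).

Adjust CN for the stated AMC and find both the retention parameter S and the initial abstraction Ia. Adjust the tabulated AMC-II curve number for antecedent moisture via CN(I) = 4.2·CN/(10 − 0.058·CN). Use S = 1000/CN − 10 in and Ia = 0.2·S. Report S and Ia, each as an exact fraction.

S = 500/21 in ≈ 23.810 in; Ia = 100/21 in ≈ 4.762 in

Adjust CN=50 to AMC I: 4.2·50/(10 − 0.058·50) → 210 ÷ (71/10) = 2100/71 ≈ 29.577
S = 1000/(2100/71) − 10 = 500/21 in ≈ 23.810 in
Initial abstraction Ia = S/5 = (500/21)/5 = 100/21 ≈ 4.762 in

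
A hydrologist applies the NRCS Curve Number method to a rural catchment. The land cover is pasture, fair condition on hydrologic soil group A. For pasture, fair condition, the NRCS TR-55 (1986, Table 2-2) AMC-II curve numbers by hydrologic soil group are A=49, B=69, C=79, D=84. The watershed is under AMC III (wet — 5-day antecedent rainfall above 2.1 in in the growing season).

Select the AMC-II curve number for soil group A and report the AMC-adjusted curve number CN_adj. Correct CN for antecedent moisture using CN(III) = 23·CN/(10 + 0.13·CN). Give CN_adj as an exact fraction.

CN_adj = 112700/1637 ≈ 68.845

NRCS table: pasture, fair condition, soil group A → CN(II) = 49
CN(III) from CN(II)=49: (23·49)/(10 + 0.13·49) = 112700/1637 ≈ 68.845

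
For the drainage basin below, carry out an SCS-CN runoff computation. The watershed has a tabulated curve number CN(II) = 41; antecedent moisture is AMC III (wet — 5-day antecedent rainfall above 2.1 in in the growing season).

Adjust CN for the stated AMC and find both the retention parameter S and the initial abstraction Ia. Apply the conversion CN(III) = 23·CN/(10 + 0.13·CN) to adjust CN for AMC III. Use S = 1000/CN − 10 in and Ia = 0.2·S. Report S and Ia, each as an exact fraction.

Wet (AMC III): CN(III) = 23·41/(10 + 0.13·41) = 943/(1533/100) = 94300/1533 ≈ 61.513
Max retention: S = 1000/(94300/1533) − 10 = 5900/943 in (≈ 6.257 in)
Initial abstraction Ia = S/5 = (5900/943)/5 = 1180/943 ≈ 1.251 in

S = 5900/943 in ≈ 6.257 in; Ia = 1180/943 in ≈ 1.251 in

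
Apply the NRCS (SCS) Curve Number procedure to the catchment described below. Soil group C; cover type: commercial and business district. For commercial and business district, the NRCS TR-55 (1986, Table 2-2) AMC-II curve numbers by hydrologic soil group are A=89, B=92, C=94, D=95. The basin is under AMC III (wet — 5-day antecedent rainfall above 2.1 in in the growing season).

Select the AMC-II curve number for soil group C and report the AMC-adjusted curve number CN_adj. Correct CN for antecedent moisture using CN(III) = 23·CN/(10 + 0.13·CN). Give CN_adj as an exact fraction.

CN_adj = 108100/1111 ≈ 97.300

NRCS table: commercial and business district, soil group C → CN(II) = 94
CN(III) from CN(II)=94: (23·94)/(10 + 0.13·94) = 108100/1111 ≈ 97.300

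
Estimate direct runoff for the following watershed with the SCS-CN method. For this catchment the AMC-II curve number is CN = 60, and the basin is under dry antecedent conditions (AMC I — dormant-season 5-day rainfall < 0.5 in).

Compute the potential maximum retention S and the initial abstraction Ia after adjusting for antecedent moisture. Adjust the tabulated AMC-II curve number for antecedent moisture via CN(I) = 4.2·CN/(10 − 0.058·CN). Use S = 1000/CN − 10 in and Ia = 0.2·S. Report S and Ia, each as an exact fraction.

S = 1000/63 in ≈ 15.873 in; Ia = 200/63 in ≈ 3.175 in

Dry (AMC I): CN(I) = 4.2·60/(10 − 0.058·60) = 252/(163/25) = 6300/163 ≈ 38.650
S = 1000/(6300/163) − 10 = 1000/63 in ≈ 15.873 in
Ia = 0.2S: 0.2·15.873 = 3.175 in (exactly 200/63)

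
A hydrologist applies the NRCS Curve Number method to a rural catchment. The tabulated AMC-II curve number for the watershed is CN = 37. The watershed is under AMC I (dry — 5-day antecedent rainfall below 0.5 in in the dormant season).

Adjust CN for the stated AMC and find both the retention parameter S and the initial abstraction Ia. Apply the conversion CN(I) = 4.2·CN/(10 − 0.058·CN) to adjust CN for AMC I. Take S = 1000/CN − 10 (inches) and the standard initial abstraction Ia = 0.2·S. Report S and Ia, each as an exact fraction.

Adjust CN=37 to AMC I: 4.2·37/(10 − 0.058·37) → (777/5) ÷ (3927/500) = 3700/187 ≈ 19.786
Retention S: 1000/CN − 10 with CN=19.786 → S = 1500/37 ≈ 40.541 in
Initial abstraction Ia = S/5 = (1500/37)/5 = 300/37 ≈ 8.108 in

S = 1500/37 in ≈ 40.541 in; Ia = 300/37 in ≈ 8.108 in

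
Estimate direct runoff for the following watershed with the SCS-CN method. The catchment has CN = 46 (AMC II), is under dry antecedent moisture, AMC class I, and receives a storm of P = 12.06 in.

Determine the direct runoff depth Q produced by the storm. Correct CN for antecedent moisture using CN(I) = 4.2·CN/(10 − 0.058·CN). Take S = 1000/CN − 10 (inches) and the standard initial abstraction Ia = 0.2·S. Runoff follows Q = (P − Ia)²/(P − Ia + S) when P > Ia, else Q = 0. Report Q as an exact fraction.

Q = 301404321/247835350 in ≈ 1.216 in

Dry (AMC I): CN(I) = 4.2·46/(10 − 0.058·46) = (966/5)/(1833/250) = 16100/611 ≈ 26.350
Max retention: S = 1000/(16100/611) − 10 = 4500/161 in (≈ 27.950 in)
Ia = 0.2S: 0.2·27.950 = 5.590 in (exactly 900/161)
Since P=12.060 > Ia=5.590: effective rainfall P−Ia = 52083/8050 in
Q = (52083/8050)²/((52083/8050) + 4500/161) = (2712638889/64802500)/(277083/8050) = 301404321/247835350 in ≈ 1.216 in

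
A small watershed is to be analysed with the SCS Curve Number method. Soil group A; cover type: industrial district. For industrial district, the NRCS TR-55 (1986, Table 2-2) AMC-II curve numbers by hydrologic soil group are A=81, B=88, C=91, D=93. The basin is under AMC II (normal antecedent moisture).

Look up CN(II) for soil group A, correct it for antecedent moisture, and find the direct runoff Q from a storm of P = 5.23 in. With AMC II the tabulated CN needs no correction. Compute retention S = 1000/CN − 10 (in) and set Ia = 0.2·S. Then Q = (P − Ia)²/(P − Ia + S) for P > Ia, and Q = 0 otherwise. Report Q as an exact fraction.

Q = 1487104969/466260300 in ≈ 3.189 in

NRCS table: industrial district, soil group A → CN(II) = 81
AMC II — tabulated CN = 81 applies directly.
Max retention: S = 1000/81 − 10 = 190/81 in (≈ 2.346 in)
Ia = 0.2·(190/81) = 38/81 in ≈ 0.469 in
Since P=5.230 > Ia=0.469: effective rainfall P−Ia = 38563/8100 in
Runoff Q = (P−Ia)²/(P−Ia+S) = (4.761)²/(4.761+2.346) = 1487104969/466260300 ≈ 3.189 in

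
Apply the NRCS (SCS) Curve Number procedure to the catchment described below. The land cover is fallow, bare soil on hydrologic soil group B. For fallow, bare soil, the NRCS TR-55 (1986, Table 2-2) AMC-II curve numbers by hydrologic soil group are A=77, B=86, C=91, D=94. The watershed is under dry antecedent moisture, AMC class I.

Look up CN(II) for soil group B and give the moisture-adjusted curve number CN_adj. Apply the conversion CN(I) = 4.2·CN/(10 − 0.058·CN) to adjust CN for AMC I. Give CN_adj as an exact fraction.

NRCS table: fallow, bare soil, soil group B → CN(II) = 86
Adjust CN=86 to AMC I: 4.2·86/(10 − 0.058·86) → (1806/5) ÷ (1253/250) = 12900/179 ≈ 72.067

CN_adj = 12900/179 ≈ 72.067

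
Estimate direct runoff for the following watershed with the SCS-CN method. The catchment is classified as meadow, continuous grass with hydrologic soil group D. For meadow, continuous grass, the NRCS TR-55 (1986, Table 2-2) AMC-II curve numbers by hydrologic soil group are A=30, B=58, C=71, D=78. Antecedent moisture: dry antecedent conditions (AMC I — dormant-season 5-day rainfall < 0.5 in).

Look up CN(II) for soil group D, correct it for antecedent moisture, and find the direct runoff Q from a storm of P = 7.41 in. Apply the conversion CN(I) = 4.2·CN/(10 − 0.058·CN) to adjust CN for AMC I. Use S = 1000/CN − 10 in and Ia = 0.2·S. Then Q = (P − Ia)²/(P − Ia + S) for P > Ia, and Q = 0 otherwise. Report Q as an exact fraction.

NRCS table: meadow, continuous grass, soil group D → CN(II) = 78
Dry (AMC I): CN(I) = 4.2·78/(10 − 0.058·78) = (1638/5)/(1369/250) = 81900/1369 ≈ 59.825
S = 1000/(81900/1369) − 10 = 5500/819 in ≈ 6.716 in
Ia = 0.2S: 0.2·6.716 = 1.343 in (exactly 1100/819)
P − Ia = 7.410 − 1.343 = 496879/81900 ≈ 6.067 in (> 0, runoff occurs)
Runoff Q = (P−Ia)²/(P−Ia+S) = (6.067)²/(6.067+6.716) = 246888740641/85739390100 ≈ 2.880 in

Q = 246888740641/85739390100 in ≈ 2.880 in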